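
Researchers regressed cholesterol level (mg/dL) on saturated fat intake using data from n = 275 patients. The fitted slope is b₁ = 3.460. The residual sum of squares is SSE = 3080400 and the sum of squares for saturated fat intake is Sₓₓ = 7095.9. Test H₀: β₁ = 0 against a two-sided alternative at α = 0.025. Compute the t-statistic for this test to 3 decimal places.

t = 2.744

MSE = SSE/(n − 2) = 3080400/273 = 11283.5.
SE(b₁) = √(MSE/Sₓₓ) = √(11283.5/7095.9) = 1.26101.
t = 3.460 / 1.26101 = 2.744.
df = n − 2 = 273.
Two-sided p ≈ 0.0065, which is < 0.025, so reject H₀.
There is evidence that saturated fat intake is associated with cholesterol level.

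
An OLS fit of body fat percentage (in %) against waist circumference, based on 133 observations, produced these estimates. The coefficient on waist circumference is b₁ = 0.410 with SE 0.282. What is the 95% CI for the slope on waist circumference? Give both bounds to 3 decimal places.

(-0.148, 0.968)

df = n − 2 = 133 − 2 = 131.
t* = t_{0.025, 131} = 1.978239.
Margin = t* × SE = 1.978239 × 0.282 = 0.55786.
CI: 0.410 ± 0.55786 → (-0.148, 0.968).
With 95% confidence, each one-unit increase in waist circumference is associated with a change of between -0.148 and 0.968 % in body fat percentage.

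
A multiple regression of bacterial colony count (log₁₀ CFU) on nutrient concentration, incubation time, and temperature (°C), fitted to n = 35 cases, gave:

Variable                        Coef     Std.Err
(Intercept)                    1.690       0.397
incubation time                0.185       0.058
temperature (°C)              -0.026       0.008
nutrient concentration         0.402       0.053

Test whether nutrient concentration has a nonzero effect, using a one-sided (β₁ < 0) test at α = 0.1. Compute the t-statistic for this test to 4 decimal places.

t = 7.5849

Read off: b = 0.402, SE = 0.053 for nutrient concentration.
H₀: β₁ = 0 vs H₁: β₁ < 0.
t = 0.402 / 0.053 = 7.5849.
df = n − k − 1 = 35 − 3 − 1 = 31.
One-sided p ≈ 1.0000, which is ≥ 0.1, so fail to reject H₀.
The data do not give significant evidence that the true slope on nutrient concentration is negative, holding the other predictors fixed.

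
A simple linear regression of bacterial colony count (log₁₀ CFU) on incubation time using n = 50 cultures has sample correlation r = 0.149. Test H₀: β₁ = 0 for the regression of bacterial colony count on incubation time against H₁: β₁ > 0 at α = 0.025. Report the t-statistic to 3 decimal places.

t = 1.044

t = r·√(n − 2)/√(1 − r²) = 0.149·√48/√0.977799 = 1.044.
df = n − 2 = 48.
One-sided p ≈ 0.1509, which is ≥ 0.025, so fail to reject H₀.
The data do not give significant evidence of a linear association between incubation time and bacterial colony count.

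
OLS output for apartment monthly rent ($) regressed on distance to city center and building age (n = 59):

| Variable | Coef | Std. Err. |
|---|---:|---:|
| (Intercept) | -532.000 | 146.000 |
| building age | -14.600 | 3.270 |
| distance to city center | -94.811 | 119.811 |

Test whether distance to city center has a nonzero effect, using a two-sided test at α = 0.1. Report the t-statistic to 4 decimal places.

t = -0.7913

Read off: b = -94.811, SE = 119.811 for distance to city center.
H₀: β₁ = 0 vs H₁: β₁ ≠ 0.
t = -94.811 / 119.811 = -0.7913.
df = n − k − 1 = 59 − 2 − 1 = 56.
Two-sided p ≈ 0.4321, which is ≥ 0.1, so fail to reject H₀.
The data do not give significant evidence of an association between distance to city center and apartment monthly rent, after adjusting for the other predictors.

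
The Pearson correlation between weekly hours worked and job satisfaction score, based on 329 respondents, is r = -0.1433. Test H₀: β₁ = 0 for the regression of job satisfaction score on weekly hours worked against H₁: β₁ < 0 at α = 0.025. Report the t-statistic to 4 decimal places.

t = -2.6183

t = r·√(n − 2)/√(1 − r²) = -0.1433·√327/√0.979465 = -2.6183.
df = n − 2 = 327.
One-sided p ≈ 0.0046, which is < 0.025, so reject H₀.
There is evidence of a linear association between weekly hours worked and job satisfaction score.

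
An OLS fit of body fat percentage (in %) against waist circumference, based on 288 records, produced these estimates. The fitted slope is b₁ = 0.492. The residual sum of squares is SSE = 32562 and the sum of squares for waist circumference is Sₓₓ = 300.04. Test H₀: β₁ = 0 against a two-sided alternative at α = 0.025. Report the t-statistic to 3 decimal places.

MSE = SSE/(n − 2) = 32562/286 = 113.853.
SE(b₁) = √(MSE/Sₓₓ) = √(113.853/300.04) = 0.616003.
t = 0.492 / 0.616003 = 0.799.
df = n − 2 = 286.
Two-sided p ≈ 0.4251, which is ≥ 0.025, so fail to reject H₀.
The data do not give significant evidence of an association between waist circumference and body fat percentage.

t = 0.799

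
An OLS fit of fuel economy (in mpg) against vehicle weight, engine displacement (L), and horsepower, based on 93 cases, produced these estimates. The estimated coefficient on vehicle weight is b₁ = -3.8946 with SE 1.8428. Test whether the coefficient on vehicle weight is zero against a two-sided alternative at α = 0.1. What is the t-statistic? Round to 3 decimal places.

H₀: β₁ = 0 vs H₁: β₁ ≠ 0.
t = (b₁ − β₁⁰)/SE = -3.8946 / 1.8428 = -2.113.
df = n − k − 1 = 93 − 3 − 1 = 89.
Two-sided p ≈ 0.0374, which is < 0.1, so reject H₀.
There is evidence that vehicle weight is associated with fuel economy, holding the other predictors fixed.

t = -2.113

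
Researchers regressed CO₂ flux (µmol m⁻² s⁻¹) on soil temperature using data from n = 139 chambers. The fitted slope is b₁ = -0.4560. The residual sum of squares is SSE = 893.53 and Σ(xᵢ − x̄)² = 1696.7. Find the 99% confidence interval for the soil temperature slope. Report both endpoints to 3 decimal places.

(-0.618, -0.294)

MSE = SSE/(n − 2) = 893.53/137 = 6.52212.
SE(b₁) = √(MSE/Sₓₓ) = √(6.52212/1696.7) = 0.062.
df = n − 2 = 137.
t* = t_{0.005, 137} = 2.612192.
Margin = t* × SE = 2.612192 × 0.062 = 0.16196.
CI: -0.4560 ± 0.16196 → (-0.618, -0.294).
With 99% confidence, each one-unit increase in soil temperature is associated with a change of between -0.618 and -0.294 µmol m⁻² s⁻¹ in CO₂ flux.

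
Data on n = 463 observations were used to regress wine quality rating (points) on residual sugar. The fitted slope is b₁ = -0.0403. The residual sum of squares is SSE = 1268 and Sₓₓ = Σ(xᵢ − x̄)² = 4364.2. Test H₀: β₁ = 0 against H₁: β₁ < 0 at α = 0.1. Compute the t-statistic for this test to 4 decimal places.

MSE = SSE/(n − 2) = 1268/461 = 2.75054.
SE(b₁) = √(MSE/Sₓₓ) = √(2.75054/4364.2) = 0.0251048.
t = -0.0403 / 0.0251048 = -1.6053.
df = n − 2 = 461.
One-sided p ≈ 0.0546, which is < 0.1, so reject H₀.
There is evidence that the true slope on residual sugar is negative.

t = -1.6053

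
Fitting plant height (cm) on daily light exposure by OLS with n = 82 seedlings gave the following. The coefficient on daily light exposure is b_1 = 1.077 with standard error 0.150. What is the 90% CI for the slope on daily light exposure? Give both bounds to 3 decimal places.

df = n − 2 = 82 − 2 = 80.
t* = t_{0.05, 80} = 1.664125.
Margin = t* × SE = 1.664125 × 0.150 = 0.24962.
CI: 1.077 ± 0.24962 → (0.827, 1.327).
With 90% confidence, each one-unit increase in daily light exposure is associated with a change of between 0.827 and 1.327 cm in plant height.

(0.827, 1.327)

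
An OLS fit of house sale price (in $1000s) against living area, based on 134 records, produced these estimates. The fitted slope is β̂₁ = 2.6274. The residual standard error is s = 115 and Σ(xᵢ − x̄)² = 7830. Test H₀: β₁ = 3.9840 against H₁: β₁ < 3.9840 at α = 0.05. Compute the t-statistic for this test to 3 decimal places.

t = -1.044

SE(β̂₁) = s/√Sₓₓ = 115/√7830 = 1.29962.
t = (2.6274 − 3.9840) / 1.29962 = -1.044.
df = n − 2 = 132.
One-sided p ≈ 0.1492, which is ≥ 0.05, so fail to reject H₀.
The data do not give significant evidence that the true slope on living area is below 3.9840 $1000s per unit.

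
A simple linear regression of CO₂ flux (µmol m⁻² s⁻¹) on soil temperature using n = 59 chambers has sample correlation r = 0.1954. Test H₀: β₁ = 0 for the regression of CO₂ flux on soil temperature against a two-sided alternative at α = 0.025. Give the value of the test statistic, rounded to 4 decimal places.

t = r·√(n − 2)/√(1 − r²) = 0.1954·√57/√0.961819 = 1.5042.
df = n − 2 = 57.
Two-sided p ≈ 0.1380, which is ≥ 0.025, so fail to reject H₀.
The data do not give significant evidence of a linear association between soil temperature and CO₂ flux.

t = 1.5042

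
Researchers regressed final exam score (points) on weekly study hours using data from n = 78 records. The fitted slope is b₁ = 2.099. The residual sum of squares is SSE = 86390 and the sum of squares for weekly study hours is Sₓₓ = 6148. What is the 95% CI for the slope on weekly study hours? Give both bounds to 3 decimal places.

MSE = SSE/(n − 2) = 86390/76 = 1136.71.
SE(b₁) = √(MSE/Sₓₓ) = √(1136.71/6148) = 0.42999.
df = n − 2 = 76.
t* = t_{0.025, 76} = 1.991673.
Margin = t* × SE = 1.991673 × 0.42999 = 0.85640.
CI: 2.099 ± 0.85640 → (1.243, 2.955).
With 95% confidence, each one-unit increase in weekly study hours is associated with a change of between 1.243 and 2.955 points in final exam score.

(1.243, 2.955)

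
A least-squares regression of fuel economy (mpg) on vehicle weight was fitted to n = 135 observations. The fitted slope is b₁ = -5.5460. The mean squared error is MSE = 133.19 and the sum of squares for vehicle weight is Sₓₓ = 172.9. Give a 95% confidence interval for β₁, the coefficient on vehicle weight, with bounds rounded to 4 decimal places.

(-7.2820, -3.8100)

SE(b₁) = √(MSE/Sₓₓ) = √(133.19/172.9) = 0.877684.
df = n − 2 = 133.
t* = t_{0.025, 133} = 1.977961.
Margin = t* × SE = 1.977961 × 0.877684 = 1.736025.
CI: -5.5460 ± 1.736025 → (-7.2820, -3.8100).
With 95% confidence, each one-unit increase in vehicle weight is associated with a change of between -7.2820 and -3.8100 mpg in fuel economy.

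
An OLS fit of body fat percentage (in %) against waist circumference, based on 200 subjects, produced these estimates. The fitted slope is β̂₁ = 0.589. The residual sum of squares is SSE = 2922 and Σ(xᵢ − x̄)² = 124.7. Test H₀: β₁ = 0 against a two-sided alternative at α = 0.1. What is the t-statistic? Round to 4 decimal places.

t = 1.7121

MSE = SSE/(n − 2) = 2922/198 = 14.7576.
SE(β̂₁) = √(MSE/Sₓₓ) = √(14.7576/124.7) = 0.344013.
t = 0.589 / 0.344013 = 1.7121.
df = n − 2 = 198.
Two-sided p ≈ 0.0884, which is < 0.1, so reject H₀.
There is evidence that waist circumference is associated with body fat percentage.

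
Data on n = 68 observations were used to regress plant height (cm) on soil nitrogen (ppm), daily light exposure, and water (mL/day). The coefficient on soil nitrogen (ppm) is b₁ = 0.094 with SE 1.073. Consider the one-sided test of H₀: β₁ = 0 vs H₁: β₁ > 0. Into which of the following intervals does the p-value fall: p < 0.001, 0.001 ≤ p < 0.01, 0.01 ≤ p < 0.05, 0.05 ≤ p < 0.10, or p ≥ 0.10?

p ≥ 0.10

t = 0.094 / 1.073 = 0.088.
df = n − k − 1 = 68 − 3 − 1 = 64.
One-sided p = P(T_{64} > t) ≈ 0.4652.
So p ≥ 0.10.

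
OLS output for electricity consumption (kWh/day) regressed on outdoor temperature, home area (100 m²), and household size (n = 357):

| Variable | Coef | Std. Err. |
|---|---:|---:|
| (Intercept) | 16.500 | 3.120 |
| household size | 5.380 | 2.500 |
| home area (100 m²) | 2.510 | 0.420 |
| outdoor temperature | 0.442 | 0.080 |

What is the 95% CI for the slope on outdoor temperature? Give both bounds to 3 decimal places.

(0.285, 0.599)

Read off: b = 0.442, SE = 0.080 for outdoor temperature.
df = n − k − 1 = 357 − 3 − 1 = 353.
t* = t_{0.025, 353} = 1.966707.
Margin = t* × SE = 1.966707 × 0.080 = 0.15734.
CI: 0.442 ± 0.15734 → (0.285, 0.599).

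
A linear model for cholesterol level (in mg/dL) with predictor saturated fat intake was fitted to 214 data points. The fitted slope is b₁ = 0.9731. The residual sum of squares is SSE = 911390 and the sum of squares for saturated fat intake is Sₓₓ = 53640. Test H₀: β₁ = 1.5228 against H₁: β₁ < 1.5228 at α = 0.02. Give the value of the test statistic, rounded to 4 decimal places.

t = -1.9417

MSE = SSE/(n − 2) = 911390/212 = 4299.01.
SE(b₁) = √(MSE/Sₓₓ) = √(4299.01/53640) = 0.2831.
t = (0.9731 − 1.5228) / 0.2831 = -1.9417.
df = n − 2 = 212.
One-sided p ≈ 0.0267, which is ≥ 0.02, so fail to reject H₀.
The data do not give significant evidence that the true slope on saturated fat intake is below 1.5228 mg/dL per unit.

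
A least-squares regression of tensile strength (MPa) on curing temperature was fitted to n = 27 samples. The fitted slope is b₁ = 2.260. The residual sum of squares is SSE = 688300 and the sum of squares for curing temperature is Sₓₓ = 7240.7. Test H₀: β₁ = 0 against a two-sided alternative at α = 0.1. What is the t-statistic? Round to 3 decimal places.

t = 1.159

MSE = SSE/(n − 2) = 688300/25 = 27532.
SE(b₁) = √(MSE/Sₓₓ) = √(27532/7240.7) = 1.94997.
t = 2.260 / 1.94997 = 1.159.
df = n − 2 = 25.
Two-sided p ≈ 0.2574, which is ≥ 0.1, so fail to reject H₀.
The data do not give significant evidence of an association between curing temperature and tensile strength.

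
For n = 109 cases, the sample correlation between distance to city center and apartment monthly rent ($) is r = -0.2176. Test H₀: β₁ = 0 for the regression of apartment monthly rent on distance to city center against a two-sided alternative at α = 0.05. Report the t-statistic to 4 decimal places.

t = r·√(n − 2)/√(1 − r²) = -0.2176·√107/√0.95265 = -2.3061.
df = n − 2 = 107.
Two-sided p ≈ 0.0230, which is < 0.05, so reject H₀.
There is evidence of a linear association between distance to city center and apartment monthly rent.

t = -2.3061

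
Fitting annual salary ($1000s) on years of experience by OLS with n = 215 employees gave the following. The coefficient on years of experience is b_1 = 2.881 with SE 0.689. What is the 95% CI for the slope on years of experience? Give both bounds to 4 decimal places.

(1.5229, 4.2391)

df = n − 2 = 215 − 2 = 213.
t* = t_{0.025, 213} = 1.971164.
Margin = t* × SE = 1.971164 × 0.689 = 1.358132.
CI: 2.881 ± 1.358132 → (1.5229, 4.2391).
With 95% confidence, each one-unit increase in years of experience is associated with a change of between 1.5229 and 4.2391 $1000s in annual salary.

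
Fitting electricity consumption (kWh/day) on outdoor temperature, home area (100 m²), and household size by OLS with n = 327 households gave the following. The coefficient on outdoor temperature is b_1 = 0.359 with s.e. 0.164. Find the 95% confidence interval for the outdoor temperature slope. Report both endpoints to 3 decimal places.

(0.036, 0.682)

df = n − k − 1 = 327 − 3 − 1 = 323.
t* = t_{0.025, 323} = 1.967336.
Margin = t* × SE = 1.967336 × 0.164 = 0.32264.
CI: 0.359 ± 0.32264 → (0.036, 0.682).
With 95% confidence, each one-unit increase in outdoor temperature is associated with a change of between 0.036 and 0.682 kWh/day in electricity consumption, holding the other predictors fixed.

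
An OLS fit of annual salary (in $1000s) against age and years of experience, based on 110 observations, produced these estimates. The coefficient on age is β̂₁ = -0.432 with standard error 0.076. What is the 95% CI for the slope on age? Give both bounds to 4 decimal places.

df = n − k − 1 = 110 − 2 − 1 = 107.
t* = t_{0.025, 107} = 1.982383.
Margin = t* × SE = 1.982383 × 0.076 = 0.150661.
CI: -0.432 ± 0.150661 → (-0.5827, -0.2813).
With 95% confidence, each one-unit increase in age is associated with a change of between -0.5827 and -0.2813 $1000s in annual salary, holding the other predictors fixed.

(-0.5827, -0.2813)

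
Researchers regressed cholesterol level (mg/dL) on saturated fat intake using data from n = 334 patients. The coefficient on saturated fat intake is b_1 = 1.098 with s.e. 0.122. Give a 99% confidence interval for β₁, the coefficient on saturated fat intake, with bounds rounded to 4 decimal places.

(0.7819, 1.4141)

df = n − 2 = 334 − 2 = 332.
t* = t_{0.005, 332} = 2.590719.
Margin = t* × SE = 2.590719 × 0.122 = 0.316068.
CI: 1.098 ± 0.316068 → (0.7819, 1.4141).
With 99% confidence, each one-unit increase in saturated fat intake is associated with a change of between 0.7819 and 1.4141 mg/dL in cholesterol level.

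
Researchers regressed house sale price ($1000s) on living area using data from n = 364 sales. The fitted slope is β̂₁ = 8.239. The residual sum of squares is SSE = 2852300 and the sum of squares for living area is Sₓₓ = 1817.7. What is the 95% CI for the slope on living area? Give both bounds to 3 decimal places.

MSE = SSE/(n − 2) = 2852300/362 = 7879.28.
SE(β̂₁) = √(MSE/Sₓₓ) = √(7879.28/1817.7) = 2.08201.
df = n − 2 = 362.
t* = t_{0.025, 362} = 1.966539.
Margin = t* × SE = 1.966539 × 2.08201 = 4.09435.
CI: 8.239 ± 4.09435 → (4.145, 12.333).
With 95% confidence, each one-unit increase in living area is associated with a change of between 4.145 and 12.333 $1000s in house sale price.

(4.145, 12.333)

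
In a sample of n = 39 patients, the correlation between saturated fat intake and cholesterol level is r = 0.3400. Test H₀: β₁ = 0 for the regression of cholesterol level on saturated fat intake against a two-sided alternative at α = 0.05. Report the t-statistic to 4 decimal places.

t = 2.1992

t = r·√(n − 2)/√(1 − r²) = 0.3400·√37/√0.8844 = 2.1992.
df = n − 2 = 37.
Two-sided p ≈ 0.0342, which is < 0.05, so reject H₀.
There is evidence of a linear association between saturated fat intake and cholesterol level.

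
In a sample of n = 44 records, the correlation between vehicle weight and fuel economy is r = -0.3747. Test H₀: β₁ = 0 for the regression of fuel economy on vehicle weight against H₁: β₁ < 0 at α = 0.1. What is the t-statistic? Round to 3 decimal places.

t = -2.619

t = r·√(n − 2)/√(1 − r²) = -0.3747·√42/√0.8596 = -2.619.
df = n − 2 = 42.
One-sided p ≈ 0.0061, which is < 0.1, so reject H₀.
There is evidence of a linear association between vehicle weight and fuel economy.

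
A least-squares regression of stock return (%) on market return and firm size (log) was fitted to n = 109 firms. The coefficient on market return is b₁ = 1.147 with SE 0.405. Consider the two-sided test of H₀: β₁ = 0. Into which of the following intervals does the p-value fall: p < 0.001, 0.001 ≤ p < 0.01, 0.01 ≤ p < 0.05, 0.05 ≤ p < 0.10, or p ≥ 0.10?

t = 1.147 / 0.405 = 2.832.
df = n − k − 1 = 109 − 2 − 1 = 106.
Two-sided p = 2·P(T_{106} > |t|) ≈ 0.0055.
So 0.001 ≤ p < 0.01.

0.001 ≤ p < 0.01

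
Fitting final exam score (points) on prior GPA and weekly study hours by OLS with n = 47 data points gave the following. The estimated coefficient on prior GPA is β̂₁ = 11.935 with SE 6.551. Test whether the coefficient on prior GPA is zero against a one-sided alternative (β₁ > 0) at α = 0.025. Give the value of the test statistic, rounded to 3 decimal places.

t = 1.822

H₀: β₁ = 0 vs H₁: β₁ > 0.
t = (β̂₁ − β₁⁰)/SE = 11.935 / 6.551 = 1.822.
df = n − k − 1 = 47 − 2 − 1 = 44.
One-sided p ≈ 0.0376, which is ≥ 0.025, so fail to reject H₀.
The data do not give significant evidence that the true slope on prior GPA is positive, holding the other predictors fixed.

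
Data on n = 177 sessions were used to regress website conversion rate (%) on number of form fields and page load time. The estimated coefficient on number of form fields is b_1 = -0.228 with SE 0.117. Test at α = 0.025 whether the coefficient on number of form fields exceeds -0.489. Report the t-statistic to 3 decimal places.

t = 2.231

H₀: β₁ = -0.489 vs H₁: β₁ > -0.489.
t = (b_1 − β₁⁰)/SE = (-0.228 − (-0.489)) / 0.117 = 2.231.
df = n − k − 1 = 177 − 2 − 1 = 174.
One-sided p ≈ 0.0135, which is < 0.025, so reject H₀.
There is evidence that the true slope on number of form fields exceeds -0.489 % per unit, holding the other predictors fixed.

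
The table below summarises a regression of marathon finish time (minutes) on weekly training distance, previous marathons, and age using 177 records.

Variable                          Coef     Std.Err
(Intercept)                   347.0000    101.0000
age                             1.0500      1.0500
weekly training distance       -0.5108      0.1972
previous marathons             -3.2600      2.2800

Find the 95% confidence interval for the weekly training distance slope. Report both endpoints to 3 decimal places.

(-0.900, -0.122)

Read off: b = -0.5108, SE = 0.1972 for weekly training distance.
df = n − k − 1 = 177 − 3 − 1 = 173.
t* = t_{0.025, 173} = 1.973771.
Margin = t* × SE = 1.973771 × 0.1972 = 0.38923.
CI: -0.5108 ± 0.38923 → (-0.900, -0.122).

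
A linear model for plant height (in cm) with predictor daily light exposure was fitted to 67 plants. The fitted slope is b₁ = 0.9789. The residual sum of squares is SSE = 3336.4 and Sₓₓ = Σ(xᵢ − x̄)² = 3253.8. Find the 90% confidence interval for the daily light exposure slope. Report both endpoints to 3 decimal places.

MSE = SSE/(n − 2) = 3336.4/65 = 51.3292.
SE(b₁) = √(MSE/Sₓₓ) = √(51.3292/3253.8) = 0.125599.
df = n − 2 = 65.
t* = t_{0.05, 65} = 1.668636.
Margin = t* × SE = 1.668636 × 0.125599 = 0.20958.
CI: 0.9789 ± 0.20958 → (0.769, 1.188).
With 90% confidence, each one-unit increase in daily light exposure is associated with a change of between 0.769 and 1.188 cm in plant height.

(0.769, 1.188)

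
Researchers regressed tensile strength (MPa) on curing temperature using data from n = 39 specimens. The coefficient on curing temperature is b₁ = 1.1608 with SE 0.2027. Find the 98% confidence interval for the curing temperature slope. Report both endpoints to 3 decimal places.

df = n − 2 = 39 − 2 = 37.
t* = t_{0.01, 37} = 2.431447.
Margin = t* × SE = 2.431447 × 0.2027 = 0.49285.
CI: 1.1608 ± 0.49285 → (0.668, 1.654).
With 98% confidence, each one-unit increase in curing temperature is associated with a change of between 0.668 and 1.654 MPa in tensile strength.

(0.668, 1.654)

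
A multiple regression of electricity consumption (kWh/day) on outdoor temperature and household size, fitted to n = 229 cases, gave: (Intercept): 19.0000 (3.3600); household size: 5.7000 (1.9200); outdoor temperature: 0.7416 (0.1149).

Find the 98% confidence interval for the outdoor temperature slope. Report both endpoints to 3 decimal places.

Read off: b = 0.7416, SE = 0.1149 for outdoor temperature.
df = n − k − 1 = 229 − 2 − 1 = 226.
t* = t_{0.01, 226} = 2.342961.
Margin = t* × SE = 2.342961 × 0.1149 = 0.26921.
CI: 0.7416 ± 0.26921 → (0.472, 1.011).

(0.472, 1.011)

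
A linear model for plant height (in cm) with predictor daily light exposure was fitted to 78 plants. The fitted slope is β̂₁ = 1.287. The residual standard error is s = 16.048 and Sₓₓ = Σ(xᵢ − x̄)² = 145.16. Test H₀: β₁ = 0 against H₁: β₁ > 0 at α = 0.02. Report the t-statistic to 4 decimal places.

SE(β̂₁) = s/√Sₓₓ = 16.048/√145.16 = 1.33198.
t = 1.287 / 1.33198 = 0.9662.
df = n − 2 = 76.
One-sided p ≈ 0.1685, which is ≥ 0.02, so fail to reject H₀.
The data do not give significant evidence that the true slope on daily light exposure is positive.

t = 0.9662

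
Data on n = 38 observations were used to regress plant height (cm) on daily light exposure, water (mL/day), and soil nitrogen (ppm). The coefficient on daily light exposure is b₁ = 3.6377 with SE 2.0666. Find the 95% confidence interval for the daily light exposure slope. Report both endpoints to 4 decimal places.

(-0.5621, 7.8375)

df = n − k − 1 = 38 − 3 − 1 = 34.
t* = t_{0.025, 34} = 2.032245.
Margin = t* × SE = 2.032245 × 2.0666 = 4.199837.
CI: 3.6377 ± 4.199837 → (-0.5621, 7.8375).
With 95% confidence, each one-unit increase in daily light exposure is associated with a change of between -0.5621 and 7.8375 cm in plant height, holding the other predictors fixed.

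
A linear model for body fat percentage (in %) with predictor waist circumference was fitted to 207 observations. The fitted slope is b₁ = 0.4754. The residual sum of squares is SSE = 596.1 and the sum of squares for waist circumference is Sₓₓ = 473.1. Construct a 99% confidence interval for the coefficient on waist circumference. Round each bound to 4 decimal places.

MSE = SSE/(n − 2) = 596.1/205 = 2.9078.
SE(b₁) = √(MSE/Sₓₓ) = √(2.9078/473.1) = 0.0783982.
df = n − 2 = 205.
t* = t_{0.005, 205} = 2.600024.
Margin = t* × SE = 2.600024 × 0.0783982 = 0.203837.
CI: 0.4754 ± 0.203837 → (0.2716, 0.6792).
With 99% confidence, each one-unit increase in waist circumference is associated with a change of between 0.2716 and 0.6792 % in body fat percentage.

(0.2716, 0.6792)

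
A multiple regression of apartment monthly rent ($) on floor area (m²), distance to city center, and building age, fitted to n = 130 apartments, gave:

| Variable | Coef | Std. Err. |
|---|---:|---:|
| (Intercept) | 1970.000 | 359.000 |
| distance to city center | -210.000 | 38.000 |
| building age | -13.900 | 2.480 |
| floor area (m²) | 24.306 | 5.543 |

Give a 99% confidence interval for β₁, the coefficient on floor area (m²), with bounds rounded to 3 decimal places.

(9.809, 38.803)

Read off: b = 24.306, SE = 5.543 for floor area (m²).
df = n − k − 1 = 130 − 3 − 1 = 126.
t* = t_{0.005, 126} = 2.615412.
Margin = t* × SE = 2.615412 × 5.543 = 14.49723.
CI: 24.306 ± 14.49723 → (9.809, 38.803).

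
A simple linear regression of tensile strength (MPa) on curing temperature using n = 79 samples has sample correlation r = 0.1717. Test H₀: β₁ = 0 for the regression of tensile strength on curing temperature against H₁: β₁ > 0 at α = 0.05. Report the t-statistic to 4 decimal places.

t = 1.5294

t = r·√(n − 2)/√(1 − r²) = 0.1717·√77/√0.970519 = 1.5294.
df = n − 2 = 77.
One-sided p ≈ 0.0651, which is ≥ 0.05, so fail to reject H₀.
The data do not give significant evidence of a linear association between curing temperature and tensile strength.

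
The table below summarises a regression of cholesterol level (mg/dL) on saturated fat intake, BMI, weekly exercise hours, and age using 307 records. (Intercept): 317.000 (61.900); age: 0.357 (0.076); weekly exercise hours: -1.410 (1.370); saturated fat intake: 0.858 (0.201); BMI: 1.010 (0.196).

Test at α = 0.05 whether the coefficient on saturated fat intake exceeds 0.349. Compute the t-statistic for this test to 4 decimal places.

Read off: b = 0.858, SE = 0.201 for saturated fat intake.
H₀: β₁ = 0.349 vs H₁: β₁ > 0.349.
t = (0.858 − 0.349) / 0.201 = 2.5323.
df = n − k − 1 = 307 − 4 − 1 = 302.
One-sided p ≈ 0.0059, which is < 0.05, so reject H₀.
There is evidence that the true slope on saturated fat intake exceeds 0.349 mg/dL per unit, holding the other predictors fixed.

t = 2.5323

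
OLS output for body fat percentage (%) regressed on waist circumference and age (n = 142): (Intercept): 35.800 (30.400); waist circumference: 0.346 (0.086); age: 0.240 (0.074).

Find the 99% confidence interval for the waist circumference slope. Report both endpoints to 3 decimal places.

Read off: b = 0.346, SE = 0.086 for waist circumference.
df = n − k − 1 = 142 − 2 − 1 = 139.
t* = t_{0.005, 139} = 2.611662.
Margin = t* × SE = 2.611662 × 0.086 = 0.22460.
CI: 0.346 ± 0.22460 → (0.121, 0.571).

(0.121, 0.571)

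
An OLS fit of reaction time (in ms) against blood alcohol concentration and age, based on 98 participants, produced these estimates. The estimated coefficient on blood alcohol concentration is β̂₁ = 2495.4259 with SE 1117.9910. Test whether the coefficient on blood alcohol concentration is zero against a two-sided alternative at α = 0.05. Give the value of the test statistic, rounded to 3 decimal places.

H₀: β₁ = 0 vs H₁: β₁ ≠ 0.
t = (β̂₁ − β₁⁰)/SE = 2495.4259 / 1117.9910 = 2.232.
df = n − k − 1 = 98 − 2 − 1 = 95.
Two-sided p ≈ 0.0280, which is < 0.05, so reject H₀.
There is evidence that blood alcohol concentration is associated with reaction time, holding the other predictors fixed.

t = 2.232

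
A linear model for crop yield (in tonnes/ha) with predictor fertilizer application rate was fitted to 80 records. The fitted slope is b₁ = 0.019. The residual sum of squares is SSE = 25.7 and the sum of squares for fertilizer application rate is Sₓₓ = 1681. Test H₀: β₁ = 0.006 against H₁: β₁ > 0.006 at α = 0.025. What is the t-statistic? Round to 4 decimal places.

MSE = SSE/(n − 2) = 25.7/78 = 0.329487.
SE(b₁) = √(MSE/Sₓₓ) = √(0.329487/1681) = 0.0140002.
t = (0.019 − 0.006) / 0.0140002 = 0.9286.
df = n − 2 = 78.
One-sided p ≈ 0.1780, which is ≥ 0.025, so fail to reject H₀.
The data do not give significant evidence that the true slope on fertilizer application rate exceeds 0.006 tonnes/ha per unit.

t = 0.9286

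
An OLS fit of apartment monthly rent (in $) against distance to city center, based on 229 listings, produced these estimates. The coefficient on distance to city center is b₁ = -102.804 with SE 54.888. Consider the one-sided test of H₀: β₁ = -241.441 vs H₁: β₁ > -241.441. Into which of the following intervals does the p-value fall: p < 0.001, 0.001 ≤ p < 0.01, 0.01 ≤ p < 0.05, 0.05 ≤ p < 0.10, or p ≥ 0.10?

t = (-102.804 − (-241.441)) / 54.888 = 2.526.
df = n − 2 = 229 − 2 = 227.
One-sided p = P(T_{227} > t) ≈ 0.0061.
So 0.001 ≤ p < 0.01.

0.001 ≤ p < 0.01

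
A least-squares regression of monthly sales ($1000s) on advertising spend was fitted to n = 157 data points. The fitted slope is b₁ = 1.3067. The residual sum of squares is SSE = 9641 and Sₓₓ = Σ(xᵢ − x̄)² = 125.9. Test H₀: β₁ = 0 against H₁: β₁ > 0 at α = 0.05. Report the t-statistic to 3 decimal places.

t = 1.859

MSE = SSE/(n − 2) = 9641/155 = 62.2.
SE(b₁) = √(MSE/Sₓₓ) = √(62.2/125.9) = 0.702882.
t = 1.3067 / 0.702882 = 1.859.
df = n − 2 = 155.
One-sided p ≈ 0.0325, which is < 0.05, so reject H₀.
There is evidence that the true slope on advertising spend is positive.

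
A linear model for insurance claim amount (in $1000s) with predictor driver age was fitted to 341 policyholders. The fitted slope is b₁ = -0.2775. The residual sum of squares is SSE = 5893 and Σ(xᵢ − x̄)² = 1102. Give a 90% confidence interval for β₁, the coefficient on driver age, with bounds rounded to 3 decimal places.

MSE = SSE/(n − 2) = 5893/339 = 17.3835.
SE(b₁) = √(MSE/Sₓₓ) = √(17.3835/1102) = 0.125597.
df = n − 2 = 339.
t* = t_{0.05, 339} = 1.649361.
Margin = t* × SE = 1.649361 × 0.125597 = 0.20715.
CI: -0.2775 ± 0.20715 → (-0.485, -0.070).
With 90% confidence, each one-unit increase in driver age is associated with a change of between -0.485 and -0.070 $1000s in insurance claim amount.

(-0.485, -0.070)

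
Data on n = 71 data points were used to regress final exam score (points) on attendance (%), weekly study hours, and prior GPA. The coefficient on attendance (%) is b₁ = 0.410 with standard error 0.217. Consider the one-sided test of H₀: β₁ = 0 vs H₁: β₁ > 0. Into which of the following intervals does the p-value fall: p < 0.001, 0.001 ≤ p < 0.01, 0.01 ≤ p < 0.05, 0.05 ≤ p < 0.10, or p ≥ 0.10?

0.01 ≤ p < 0.05

t = 0.410 / 0.217 = 1.889.
df = n − k − 1 = 71 − 3 − 1 = 67.
One-sided p = P(T_{67} > t) ≈ 0.0316.
So 0.01 ≤ p < 0.05.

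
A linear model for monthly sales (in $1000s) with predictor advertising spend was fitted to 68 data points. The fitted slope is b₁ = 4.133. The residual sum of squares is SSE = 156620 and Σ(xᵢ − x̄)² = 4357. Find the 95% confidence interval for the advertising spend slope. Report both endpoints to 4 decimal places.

(2.6595, 5.6065)

MSE = SSE/(n − 2) = 156620/66 = 2373.03.
SE(b₁) = √(MSE/Sₓₓ) = √(2373.03/4357) = 0.738003.
df = n − 2 = 66.
t* = t_{0.025, 66} = 1.996564.
Margin = t* × SE = 1.996564 × 0.738003 = 1.473470.
CI: 4.133 ± 1.473470 → (2.6595, 5.6065).
With 95% confidence, each one-unit increase in advertising spend is associated with a change of between 2.6595 and 5.6065 $1000s in monthly sales.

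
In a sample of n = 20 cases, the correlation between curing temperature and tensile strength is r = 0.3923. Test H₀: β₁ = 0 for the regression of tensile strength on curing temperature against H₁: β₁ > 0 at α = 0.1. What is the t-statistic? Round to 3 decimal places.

t = r·√(n − 2)/√(1 − r²) = 0.3923·√18/√0.846101 = 1.809.
df = n − 2 = 18.
One-sided p ≈ 0.0436, which is < 0.1, so reject H₀.
There is evidence of a linear association between curing temperature and tensile strength.

t = 1.809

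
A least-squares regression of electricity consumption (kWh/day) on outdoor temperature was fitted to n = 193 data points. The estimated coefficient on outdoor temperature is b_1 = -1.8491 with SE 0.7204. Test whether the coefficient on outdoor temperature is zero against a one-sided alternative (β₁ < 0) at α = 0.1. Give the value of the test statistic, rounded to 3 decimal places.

H₀: β₁ = 0 vs H₁: β₁ < 0.
t = (b_1 − β₁⁰)/SE = -1.8491 / 0.7204 = -2.567.
df = n − 2 = 193 − 2 = 191.
One-sided p ≈ 0.0055, which is < 0.1, so reject H₀.
There is evidence that the true slope on outdoor temperature is negative.

t = -2.567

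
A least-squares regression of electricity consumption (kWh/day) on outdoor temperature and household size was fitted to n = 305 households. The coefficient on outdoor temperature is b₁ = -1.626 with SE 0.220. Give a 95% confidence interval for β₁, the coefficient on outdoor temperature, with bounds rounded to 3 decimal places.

df = n − k − 1 = 305 − 2 − 1 = 302.
t* = t_{0.025, 302} = 1.96785.
Margin = t* × SE = 1.96785 × 0.220 = 0.43293.
CI: -1.626 ± 0.43293 → (-2.059, -1.193).
With 95% confidence, each one-unit increase in outdoor temperature is associated with a change of between -2.059 and -1.193 kWh/day in electricity consumption, holding the other predictors fixed.

(-2.059, -1.193)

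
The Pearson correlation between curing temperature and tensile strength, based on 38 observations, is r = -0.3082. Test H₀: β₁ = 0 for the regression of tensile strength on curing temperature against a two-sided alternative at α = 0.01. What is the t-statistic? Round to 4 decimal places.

t = -1.9438

t = r·√(n − 2)/√(1 − r²) = -0.3082·√36/√0.905013 = -1.9438.
df = n − 2 = 36.
Two-sided p ≈ 0.0598, which is ≥ 0.01, so fail to reject H₀.
The data do not give significant evidence of a linear association between curing temperature and tensile strength.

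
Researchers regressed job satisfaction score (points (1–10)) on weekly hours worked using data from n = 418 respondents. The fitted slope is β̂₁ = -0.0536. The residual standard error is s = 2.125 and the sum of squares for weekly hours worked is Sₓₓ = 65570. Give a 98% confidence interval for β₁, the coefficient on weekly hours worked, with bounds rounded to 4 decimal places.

(-0.0730, -0.0342)

SE(β̂₁) = s/√Sₓₓ = 2.125/√65570 = 0.00829863.
df = n − 2 = 416.
t* = t_{0.01, 416} = 2.335345.
Margin = t* × SE = 2.335345 × 0.00829863 = 0.019380.
CI: -0.0536 ± 0.019380 → (-0.0730, -0.0342).
With 98% confidence, each one-unit increase in weekly hours worked is associated with a change of between -0.0730 and -0.0342 points (1–10) in job satisfaction score.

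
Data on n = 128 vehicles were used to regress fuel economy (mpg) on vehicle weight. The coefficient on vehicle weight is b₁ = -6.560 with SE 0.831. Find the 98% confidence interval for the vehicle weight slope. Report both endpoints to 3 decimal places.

df = n − 2 = 128 − 2 = 126.
t* = t_{0.01, 126} = 2.356307.
Margin = t* × SE = 2.356307 × 0.831 = 1.95809.
CI: -6.560 ± 1.95809 → (-8.518, -4.602).
With 98% confidence, each one-unit increase in vehicle weight is associated with a change of between -8.518 and -4.602 mpg in fuel economy.

(-8.518, -4.602)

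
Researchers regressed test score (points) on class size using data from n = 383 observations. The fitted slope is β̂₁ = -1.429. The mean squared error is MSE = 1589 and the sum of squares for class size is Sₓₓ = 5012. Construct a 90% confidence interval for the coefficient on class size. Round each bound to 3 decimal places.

(-2.357, -0.501)

SE(β̂₁) = √(MSE/Sₓₓ) = √(1589/5012) = 0.563062.
df = n − 2 = 381.
t* = t_{0.05, 381} = 1.648863.
Margin = t* × SE = 1.648863 × 0.563062 = 0.92841.
CI: -1.429 ± 0.92841 → (-2.357, -0.501).
With 90% confidence, each one-unit increase in class size is associated with a change of between -2.357 and -0.501 points in test score.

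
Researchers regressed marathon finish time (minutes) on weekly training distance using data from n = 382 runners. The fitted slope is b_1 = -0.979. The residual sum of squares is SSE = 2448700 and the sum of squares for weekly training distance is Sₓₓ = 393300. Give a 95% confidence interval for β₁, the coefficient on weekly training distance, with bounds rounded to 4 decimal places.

MSE = SSE/(n − 2) = 2448700/380 = 6443.95.
SE(b_1) = √(MSE/Sₓₓ) = √(6443.95/393300) = 0.128001.
df = n − 2 = 380.
t* = t_{0.025, 380} = 1.966226.
Margin = t* × SE = 1.966226 × 0.128001 = 0.251679.
CI: -0.979 ± 0.251679 → (-1.2307, -0.7273).
With 95% confidence, each one-unit increase in weekly training distance is associated with a change of between -1.2307 and -0.7273 minutes in marathon finish time.

(-1.2307, -0.7273)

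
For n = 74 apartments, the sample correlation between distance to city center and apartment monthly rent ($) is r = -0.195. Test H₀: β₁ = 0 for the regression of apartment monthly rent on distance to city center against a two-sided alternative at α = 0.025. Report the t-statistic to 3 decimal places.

t = -1.687

t = r·√(n − 2)/√(1 − r²) = -0.195·√72/√0.961975 = -1.687.
df = n − 2 = 72.
Two-sided p ≈ 0.0959, which is ≥ 0.025, so fail to reject H₀.
The data do not give significant evidence of a linear association between distance to city center and apartment monthly rent.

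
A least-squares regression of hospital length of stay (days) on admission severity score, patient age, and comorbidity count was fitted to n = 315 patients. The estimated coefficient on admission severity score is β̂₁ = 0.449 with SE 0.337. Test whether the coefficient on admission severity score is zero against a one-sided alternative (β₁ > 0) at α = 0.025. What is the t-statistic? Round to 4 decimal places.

t = 1.3323

H₀: β₁ = 0 vs H₁: β₁ > 0.
t = (β̂₁ − β₁⁰)/SE = 0.449 / 0.337 = 1.3323.
df = n − k − 1 = 315 − 3 − 1 = 311.
One-sided p ≈ 0.0919, which is ≥ 0.025, so fail to reject H₀.
The data do not give significant evidence that the true slope on admission severity score is positive, holding the other predictors fixed.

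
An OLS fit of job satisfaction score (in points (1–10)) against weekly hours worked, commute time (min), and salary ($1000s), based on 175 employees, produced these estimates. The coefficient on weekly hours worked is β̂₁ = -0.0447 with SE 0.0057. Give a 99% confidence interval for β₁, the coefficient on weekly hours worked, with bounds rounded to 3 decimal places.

df = n − k − 1 = 175 − 3 − 1 = 171.
t* = t_{0.005, 171} = 2.604886.
Margin = t* × SE = 2.604886 × 0.0057 = 0.01485.
CI: -0.0447 ± 0.01485 → (-0.060, -0.030).
With 99% confidence, each one-unit increase in weekly hours worked is associated with a change of between -0.060 and -0.030 points (1–10) in job satisfaction score, holding the other predictors fixed.

(-0.060, -0.030)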